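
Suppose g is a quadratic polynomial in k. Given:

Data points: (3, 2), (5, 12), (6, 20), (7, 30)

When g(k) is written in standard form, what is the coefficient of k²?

Write g(k) = ak² + bk + c; the 4 given values yield a linear system in the 3 coefficients.
Solving, g(k) = k² - 3k + 2.
The coefficient of k² is 1.

1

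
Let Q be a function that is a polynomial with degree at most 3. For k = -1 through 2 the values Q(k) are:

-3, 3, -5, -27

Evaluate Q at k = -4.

First differences: 6, -8, -22. Second differences: -14, -14.
Level-2 differences are constant, so Q has degree 2.
Fitting a degree-2 polynomial gives Q(k) = -7k² - k + 3.
Then Q(-4) = -105.

-105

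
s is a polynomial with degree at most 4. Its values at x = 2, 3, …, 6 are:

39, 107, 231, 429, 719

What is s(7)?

Write s(x) = ax^4 + bx³ + cx² + dx + e; the 5 given values yield a linear system in the 5 coefficients.
Solving, the leading coefficient vanishes, and s(x) = 3x³ + x² + 6x - 1.
Then s(7) = 1119.

1119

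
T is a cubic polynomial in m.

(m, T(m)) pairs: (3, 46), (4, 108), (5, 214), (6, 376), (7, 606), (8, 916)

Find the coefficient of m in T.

2

First differences: 62, 106, 162, 230, 310. Second differences: 44, 56, 68, 80. Third differences: 12, 12, 12.
Level-3 differences are constant, so T has degree 3.
Fitting a degree-3 polynomial gives T(m) = 2m³ - 2m² + 2m + 4.
The coefficient of m is 2.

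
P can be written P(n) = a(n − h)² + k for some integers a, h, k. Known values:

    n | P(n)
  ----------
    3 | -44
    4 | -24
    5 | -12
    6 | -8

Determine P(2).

-72

First differences 20, 12, 4; second difference -8 = 2a, so a = -4.
Expanding, the n-coefficient is −2ah = 8h; matching it to the data gives h = 6, and then k = -8.
So P(n) = -4(n − 6)² − 8.
P(2) = -4·(-4)² − 8 = -72.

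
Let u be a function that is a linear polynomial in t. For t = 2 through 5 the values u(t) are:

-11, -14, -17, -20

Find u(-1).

-2

First differences: -3, -3, -3.
Level-1 differences are constant, so u has degree 1.
Fitting a degree-1 polynomial gives u(t) = -3t - 5.
Then u(-1) = -2.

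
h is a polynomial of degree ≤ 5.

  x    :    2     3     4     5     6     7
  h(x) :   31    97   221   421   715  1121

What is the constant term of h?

Write h(x) = ax^5 + bx^4 + cx³ + dx² + ex + p; the 6 given values yield a linear system in the 6 coefficients.
Solving, the top 2 coefficients vanish, and h(x) = 3x³ + 2x² - x + 1.
The constant term is h(0) = 1.

1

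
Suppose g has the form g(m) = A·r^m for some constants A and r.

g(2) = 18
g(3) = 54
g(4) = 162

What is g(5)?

486

Consecutive ratio: 54/18 = 3, and 162/54 = 3, so r = 3.
Then A·3^2 = 18 gives A = 2, and g(m) = 2·3^m.
g(5) = 2·3^5 = 486.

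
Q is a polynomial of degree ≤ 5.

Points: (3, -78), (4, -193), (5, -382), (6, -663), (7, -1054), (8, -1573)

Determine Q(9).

-2238

Write Q(k) = ak^5 + bk^4 + ck³ + dk² + ek + p; the 6 given values yield a linear system in the 6 coefficients.
Solving, the top 2 coefficients vanish, and Q(k) = -3k³ - k² + 3k + 3.
Then Q(9) = -2238.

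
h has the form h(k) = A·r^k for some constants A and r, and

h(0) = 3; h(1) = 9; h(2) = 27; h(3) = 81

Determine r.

3

Consecutive ratio: 9/3 = 3, and 27/9 = 3, so r = 3.
Then A·3^0 = 3 gives A = 3, and h(k) = 3·3^k.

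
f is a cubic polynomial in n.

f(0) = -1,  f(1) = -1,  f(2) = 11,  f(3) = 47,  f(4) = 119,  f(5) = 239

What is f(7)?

671

First differences: 0, 12, 36, 72, 120. Second differences: 12, 24, 36, 48. Third differences: 12, 12, 12.
Level-3 differences are constant, so f has degree 3.
Fitting a degree-3 polynomial gives f(n) = 2n³ - 2n - 1.
Then f(7) = 671.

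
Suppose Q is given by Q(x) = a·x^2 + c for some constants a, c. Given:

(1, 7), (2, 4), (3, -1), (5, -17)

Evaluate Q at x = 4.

From Q(1) = 7 and Q(2) = 4: 1a + c = 7 and 4a + c = 4.
Subtracting: 3a = -3, so a = -1; then c = 7 − (-1)·1 = 8.
So Q(x) = -1x² + 8, and Q(4) = -8.

-8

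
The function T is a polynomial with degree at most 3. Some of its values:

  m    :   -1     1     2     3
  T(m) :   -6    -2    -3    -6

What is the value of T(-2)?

-11

Write T(m) = am³ + bm² + cm + d; the 4 given values yield a linear system in the 4 coefficients.
Solving, the leading coefficient vanishes, and T(m) = -m² + 2m - 3.
Then T(-2) = -11.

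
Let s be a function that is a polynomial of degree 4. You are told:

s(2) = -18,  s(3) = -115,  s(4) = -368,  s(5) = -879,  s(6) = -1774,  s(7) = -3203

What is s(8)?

First differences: -97, -253, -511, -895, -1429. Second differences: -156, -258, -384, -534. Third differences: -102, -126, -150. Fourth differences: -24, -24.
Level-4 differences are constant, so s has degree 4.
Fitting a degree-4 polynomial gives s(m) = -m^4 - 3m³ + 4m² + 5m - 4.
Then s(8) = -5340.

-5340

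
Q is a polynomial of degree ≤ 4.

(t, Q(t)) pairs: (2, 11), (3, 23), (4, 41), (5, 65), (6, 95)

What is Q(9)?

First differences: 12, 18, 24, 30. Second differences: 6, 6, 6.
Level-2 differences are constant, so Q has degree 2.
Fitting a degree-2 polynomial gives Q(t) = 3t² - 3t + 5.
Then Q(9) = 221.

221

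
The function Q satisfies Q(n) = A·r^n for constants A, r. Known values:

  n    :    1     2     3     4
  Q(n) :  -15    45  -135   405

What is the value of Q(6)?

3645

Consecutive ratio: 45/(-15) = -3, and -135/45 = -3, so r = -3.
Then A·(-3)^1 = -15 gives A = 5, and Q(n) = 5·(-3)^n.
Q(6) = 5·(-3)^6 = 3645.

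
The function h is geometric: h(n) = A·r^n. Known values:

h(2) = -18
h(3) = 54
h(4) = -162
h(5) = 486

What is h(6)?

-1458

Consecutive ratio: 54/(-18) = -3, and -162/54 = -3, so r = -3.
Then A·(-3)^2 = -18 gives A = -2, and h(n) = -2·(-3)^n.
h(6) = -2·(-3)^6 = -1458.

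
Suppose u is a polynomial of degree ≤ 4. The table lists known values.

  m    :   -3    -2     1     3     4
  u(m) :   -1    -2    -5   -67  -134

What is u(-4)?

Write u(m) = am^4 + bm³ + cm² + dm + e; the 5 given values yield a linear system in the 5 coefficients.
Solving, the leading coefficient vanishes, and u(m) = -m³ - 4m² - 2m + 2.
Then u(-4) = 10.

10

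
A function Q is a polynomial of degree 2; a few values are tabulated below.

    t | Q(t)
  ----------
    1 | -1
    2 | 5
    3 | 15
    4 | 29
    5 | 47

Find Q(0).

First differences: 6, 10, 14, 18. Second differences: 4, 4, 4.
Level-2 differences are constant, so Q has degree 2.
Fitting a degree-2 polynomial gives Q(t) = 2t² - 3.
Then Q(0) = -3.

-3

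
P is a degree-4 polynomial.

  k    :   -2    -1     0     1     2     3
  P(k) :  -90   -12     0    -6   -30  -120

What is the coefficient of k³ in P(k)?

4

Write P(k) = ak^4 + bk³ + ck² + dk + e; the 6 given values yield a linear system in the 5 coefficients.
Solving, P(k) = -2k^4 + 4k³ - 7k² - k.
The coefficient of k³ is 4.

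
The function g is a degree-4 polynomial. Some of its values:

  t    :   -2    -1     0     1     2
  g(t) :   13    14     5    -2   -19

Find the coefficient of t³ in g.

Write g(t) = at^4 + bt³ + ct² + dt + e; the 5 given values yield a linear system in the 5 coefficients.
Solving, g(t) = -t^4 + 2t² - 8t + 5.
The coefficient of t³ is 0.

0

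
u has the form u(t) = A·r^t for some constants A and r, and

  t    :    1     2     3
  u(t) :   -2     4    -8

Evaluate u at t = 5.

Consecutive ratio: 4/(-2) = -2, and -8/4 = -2, so r = -2.
Then A·(-2)^1 = -2 gives A = 1, and u(t) = 1·(-2)^t.
u(5) = 1·(-2)^5 = -32.

-32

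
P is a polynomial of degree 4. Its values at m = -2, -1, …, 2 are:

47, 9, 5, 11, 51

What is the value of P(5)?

1335

Write P(m) = am^4 + bm³ + cm² + dm + e; the 5 given values yield a linear system in the 5 coefficients.
Solving, P(m) = 2m^4 + 3m² + m + 5.
Then P(5) = 1335.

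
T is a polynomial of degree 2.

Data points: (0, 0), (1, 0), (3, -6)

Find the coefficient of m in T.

1

Write T(m) = am² + bm + c; the 3 given values yield a linear system in the 3 coefficients.
Solving, T(m) = -m² + m.
The coefficient of m is 1.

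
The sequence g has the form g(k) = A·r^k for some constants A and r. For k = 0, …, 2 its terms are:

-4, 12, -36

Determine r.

-3

Consecutive ratio: 12/(-4) = -3, and -36/12 = -3, so r = -3.
Then A·(-3)^0 = -4 gives A = -4, and g(k) = -4·(-3)^k.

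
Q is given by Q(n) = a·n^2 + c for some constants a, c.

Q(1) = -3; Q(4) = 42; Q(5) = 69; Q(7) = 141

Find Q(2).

From Q(1) = -3 and Q(4) = 42: 1a + c = -3 and 16a + c = 42.
Subtracting: 15a = 45, so a = 3; then c = -3 − 3·1 = -6.
So Q(n) = 3n² − 6, and Q(2) = 6.

6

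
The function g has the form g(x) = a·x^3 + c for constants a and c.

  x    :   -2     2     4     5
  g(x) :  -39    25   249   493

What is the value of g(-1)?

From g(-2) = -39 and g(2) = 25: -8a + c = -39 and 8a + c = 25.
Subtracting: 16a = 64, so a = 4; then c = -39 − 4·(-8) = -7.
So g(x) = 4x³ − 7, and g(-1) = -11.

-11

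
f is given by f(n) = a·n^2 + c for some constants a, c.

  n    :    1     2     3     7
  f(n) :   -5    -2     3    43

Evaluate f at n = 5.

From f(1) = -5 and f(2) = -2: 1a + c = -5 and 4a + c = -2.
Subtracting: 3a = 3, so a = 1; then c = -5 − 1·1 = -6.
So f(n) = 1n² − 6, and f(5) = 19.

19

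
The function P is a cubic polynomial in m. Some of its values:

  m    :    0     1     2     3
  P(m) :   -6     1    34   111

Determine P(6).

Write P(m) = am³ + bm² + cm + d; the 4 given values yield a linear system in the 4 coefficients.
Solving, P(m) = 3m³ + 4m² - 6.
Then P(6) = 786.

786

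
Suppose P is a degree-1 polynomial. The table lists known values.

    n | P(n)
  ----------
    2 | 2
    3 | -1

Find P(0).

8

Write P(n) = an + b; the 2 given values yield a linear system in the 2 coefficients.
Solving, P(n) = -3n + 8.
Then P(0) = 8.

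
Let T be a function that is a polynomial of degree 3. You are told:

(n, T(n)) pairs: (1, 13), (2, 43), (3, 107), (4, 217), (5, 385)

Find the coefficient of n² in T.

5

First differences: 30, 64, 110, 168. Second differences: 34, 46, 58. Third differences: 12, 12.
Level-3 differences are constant, so T has degree 3.
Fitting a degree-3 polynomial gives T(n) = 2n³ + 5n² + n + 5.
The coefficient of n² is 5.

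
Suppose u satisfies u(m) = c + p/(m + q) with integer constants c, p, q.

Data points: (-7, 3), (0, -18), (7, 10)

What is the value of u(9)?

(u(m) − c)(m + q) = p for each data point; the three points give a linear system in c and q, then p follows.
Solving: c = 6, q = -1, p = 24, so u(m) = 6 + 24/(m − 1).
Then u(9) = 6 + 24/8 = 9.

9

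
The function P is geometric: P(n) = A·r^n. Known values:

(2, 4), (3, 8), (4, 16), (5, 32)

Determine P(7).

128

Consecutive ratio: 8/4 = 2, and 16/8 = 2, so r = 2.
Then A·2^2 = 4 gives A = 1, and P(n) = 1·2^n.
P(7) = 1·2^7 = 128.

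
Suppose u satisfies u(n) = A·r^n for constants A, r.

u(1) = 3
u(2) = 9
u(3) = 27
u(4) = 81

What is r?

Consecutive ratio: 9/3 = 3, and 27/9 = 3, so r = 3.
Then A·3^1 = 3 gives A = 1, and u(n) = 1·3^n.

3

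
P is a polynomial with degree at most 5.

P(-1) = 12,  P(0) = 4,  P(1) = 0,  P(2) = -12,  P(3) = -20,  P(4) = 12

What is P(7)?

Write P(n) = an^5 + bn^4 + cn³ + dn² + en + p; the 6 given values yield a linear system in the 6 coefficients.
Solving, the leading coefficient vanishes, and P(n) = n^4 - 4n³ + n² - 2n + 4.
Then P(7) = 1068.

1068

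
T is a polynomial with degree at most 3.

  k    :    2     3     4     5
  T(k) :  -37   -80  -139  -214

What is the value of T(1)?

-10

Write T(k) = ak³ + bk² + ck + d; the 4 given values yield a linear system in the 4 coefficients.
Solving, the leading coefficient vanishes, and T(k) = -8k² - 3k + 1.
Then T(1) = -10.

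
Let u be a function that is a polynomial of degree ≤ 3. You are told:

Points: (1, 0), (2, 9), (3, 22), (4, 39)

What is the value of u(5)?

60

Write u(t) = at³ + bt² + ct + d; the 4 given values yield a linear system in the 4 coefficients.
Solving, the leading coefficient vanishes, and u(t) = 2t² + 3t - 5.
Then u(5) = 60.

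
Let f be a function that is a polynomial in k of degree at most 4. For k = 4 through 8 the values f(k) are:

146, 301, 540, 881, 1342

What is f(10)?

First differences: 155, 239, 341, 461. Second differences: 84, 102, 120. Third differences: 18, 18.
Level-3 differences are constant, so f has degree 3.
Fitting a degree-3 polynomial gives f(k) = 3k³ - 3k² - k + 6.
Then f(10) = 2696.

2696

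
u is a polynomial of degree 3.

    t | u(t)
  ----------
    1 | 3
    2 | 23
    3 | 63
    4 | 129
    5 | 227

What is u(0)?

Write u(t) = at³ + bt² + ct + d; the 5 given values yield a linear system in the 4 coefficients.
Solving, u(t) = t³ + 4t² + t - 3.
The constant term is u(0) = -3.

-3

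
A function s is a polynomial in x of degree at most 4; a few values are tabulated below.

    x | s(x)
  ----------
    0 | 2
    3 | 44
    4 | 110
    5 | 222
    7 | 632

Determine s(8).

Write s(x) = ax^4 + bx³ + cx² + dx + e; the 5 given values yield a linear system in the 5 coefficients.
Solving, the leading coefficient vanishes, and s(x) = 2x³ - x² - x + 2.
Then s(8) = 954.

954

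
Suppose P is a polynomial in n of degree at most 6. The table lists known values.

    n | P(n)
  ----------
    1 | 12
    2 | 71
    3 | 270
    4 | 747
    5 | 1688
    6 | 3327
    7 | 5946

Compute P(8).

First differences: 59, 199, 477, 941, 1639, 2619. Second differences: 140, 278, 464, 698, 980. Third differences: 138, 186, 234, 282. Fourth differences: 48, 48, 48.
Level-4 differences are constant, so P has degree 4.
Extending the table by one column gives the next first difference 3929, so P(8) = 5946 + 3929 = 9875.

9875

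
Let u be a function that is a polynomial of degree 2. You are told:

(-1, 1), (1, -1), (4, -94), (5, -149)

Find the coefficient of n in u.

Write u(n) = an² + bn + c; the 4 given values yield a linear system in the 3 coefficients.
Solving, u(n) = -6n² - n + 6.
The coefficient of n is -1.

-1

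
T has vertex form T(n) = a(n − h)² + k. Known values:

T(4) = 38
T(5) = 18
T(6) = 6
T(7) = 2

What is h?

7

First differences -20, -12, -4; second difference 8 = 2a, so a = 4.
Expanding, the n-coefficient is −2ah = -8h; matching it to the data gives h = 7, and then k = 2.
So T(n) = 4(n − 7)² + 2.
Hence h = 7.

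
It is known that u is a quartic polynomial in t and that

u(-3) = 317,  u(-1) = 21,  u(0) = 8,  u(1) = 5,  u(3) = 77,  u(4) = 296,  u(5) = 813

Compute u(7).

Write u(t) = at^4 + bt³ + ct² + dt + e; the 7 given values yield a linear system in the 5 coefficients.
Solving, u(t) = 2t^4 - 4t³ + 3t² - 4t + 8.
Then u(7) = 3557.

3557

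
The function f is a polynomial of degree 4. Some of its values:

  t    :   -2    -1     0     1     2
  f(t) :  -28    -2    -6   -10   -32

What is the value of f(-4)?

-530

Write f(t) = at^4 + bt³ + ct² + dt + e; the 5 given values yield a linear system in the 5 coefficients.
Solving, f(t) = -2t^4 + t³ + 2t² - 5t - 6.
Then f(-4) = -530.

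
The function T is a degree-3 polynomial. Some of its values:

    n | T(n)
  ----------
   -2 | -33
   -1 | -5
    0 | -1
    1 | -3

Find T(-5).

Write T(n) = an³ + bn² + cn + d; the 4 given values yield a linear system in the 4 coefficients.
Solving, T(n) = 3n³ - 3n² - 2n - 1.
Then T(-5) = -441.

-441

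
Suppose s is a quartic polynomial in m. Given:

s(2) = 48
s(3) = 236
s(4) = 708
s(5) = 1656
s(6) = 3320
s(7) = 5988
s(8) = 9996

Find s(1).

0

First differences: 188, 472, 948, 1664, 2668, 4008. Second differences: 284, 476, 716, 1004, 1340. Third differences: 192, 240, 288, 336. Fourth differences: 48, 48, 48.
Level-4 differences are constant, so s has degree 4.
Fitting a degree-4 polynomial gives s(m) = 2m^4 + 4m³ - 4m² + 2m - 4.
Then s(1) = 0.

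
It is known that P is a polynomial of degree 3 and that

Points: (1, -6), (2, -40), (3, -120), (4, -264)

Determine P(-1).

-4

Write P(x) = ax³ + bx² + cx + d; the 4 given values yield a linear system in the 4 coefficients.
Solving, P(x) = -3x³ - 5x² + 2x.
Then P(-1) = -4.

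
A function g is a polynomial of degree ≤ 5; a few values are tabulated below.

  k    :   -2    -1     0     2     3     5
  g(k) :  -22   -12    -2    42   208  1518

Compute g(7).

Write g(k) = ak^5 + bk^4 + ck³ + dk² + ek + p; the 6 given values yield a linear system in the 6 coefficients.
Solving, the leading coefficient vanishes, and g(k) = 2k^4 + 3k³ - 5k² + 4k - 2.
Then g(7) = 5612.

5612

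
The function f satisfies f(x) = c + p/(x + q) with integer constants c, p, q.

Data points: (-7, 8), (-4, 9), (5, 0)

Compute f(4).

(f(x) − c)(x + q) = p for each data point; the three points give a linear system in c and q, then p follows.
Solving: c = 6, q = -2, p = -18, so f(x) = 6 − 18/(x − 2).
Then f(4) = 6 − 18/2 = -3.

-3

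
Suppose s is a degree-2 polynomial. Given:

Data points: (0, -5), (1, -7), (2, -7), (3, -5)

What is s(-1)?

-1

Write s(n) = an² + bn + c; the 4 given values yield a linear system in the 3 coefficients.
Solving, s(n) = n² - 3n - 5.
Then s(-1) = -1.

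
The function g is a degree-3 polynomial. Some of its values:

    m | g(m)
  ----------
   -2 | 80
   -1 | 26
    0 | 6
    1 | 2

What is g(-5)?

626

Write g(m) = am³ + bm² + cm + d; the 4 given values yield a linear system in the 4 coefficients.
Solving, g(m) = -3m³ + 8m² - 9m + 6.
Then g(-5) = 626.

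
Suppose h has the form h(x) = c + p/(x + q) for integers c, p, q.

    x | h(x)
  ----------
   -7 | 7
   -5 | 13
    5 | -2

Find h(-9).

5

(h(x) − c)(x + q) = p for each data point; the three points give a linear system in c and q, then p follows.
Solving: c = 1, q = 3, p = -24, so h(x) = 1 − 24/(x + 3).
Then h(-9) = 1 − 24/(-6) = 5.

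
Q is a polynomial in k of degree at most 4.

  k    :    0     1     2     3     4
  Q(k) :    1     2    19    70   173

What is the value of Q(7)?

974

First differences: 1, 17, 51, 103. Second differences: 16, 34, 52. Third differences: 18, 18.
Level-3 differences are constant, so Q has degree 3.
Fitting a degree-3 polynomial gives Q(k) = 3k³ - k² - k + 1.
Then Q(7) = 974.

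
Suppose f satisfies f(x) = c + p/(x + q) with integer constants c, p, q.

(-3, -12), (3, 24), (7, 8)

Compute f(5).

12

(f(x) − c)(x + q) = p for each data point; the three points give a linear system in c and q, then p follows.
Solving: c = 0, q = -1, p = 48, so f(x) = 48/(x − 1).
Then f(5) = 0 + 48/4 = 12.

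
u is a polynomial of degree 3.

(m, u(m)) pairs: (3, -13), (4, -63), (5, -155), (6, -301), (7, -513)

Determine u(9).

Write u(m) = am³ + bm² + cm + d; the 5 given values yield a linear system in the 4 coefficients.
Solving, u(m) = -2m³ + 3m² + 3m + 5.
Then u(9) = -1183.

-1183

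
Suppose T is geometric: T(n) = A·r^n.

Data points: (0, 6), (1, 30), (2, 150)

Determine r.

5

Consecutive ratio: 30/6 = 5, and 150/30 = 5, so r = 5.
Then A·5^0 = 6 gives A = 6, and T(n) = 6·5^n.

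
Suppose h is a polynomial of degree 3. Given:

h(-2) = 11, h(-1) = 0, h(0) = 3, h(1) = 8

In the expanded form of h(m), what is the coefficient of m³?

Write h(m) = am³ + bm² + cm + d; the 4 given values yield a linear system in the 4 coefficients.
Solving, h(m) = -2m³ + m² + 6m + 3.
The coefficient of m³ is -2.

-2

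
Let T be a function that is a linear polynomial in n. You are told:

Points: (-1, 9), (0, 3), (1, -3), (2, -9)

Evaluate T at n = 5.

Write T(n) = an + b; the 4 given values yield a linear system in the 2 coefficients.
Solving, T(n) = -6n + 3.
Then T(5) = -27.

-27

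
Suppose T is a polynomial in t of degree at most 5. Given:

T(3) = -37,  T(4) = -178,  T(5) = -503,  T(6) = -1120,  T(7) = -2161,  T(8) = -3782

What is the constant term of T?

First differences: -141, -325, -617, -1041, -1621. Second differences: -184, -292, -424, -580. Third differences: -108, -132, -156. Fourth differences: -24, -24.
Level-4 differences are constant, so T has degree 4.
Fitting a degree-4 polynomial gives T(t) = -t^4 + 5t² - t + 2.
The constant term is T(0) = 2.

2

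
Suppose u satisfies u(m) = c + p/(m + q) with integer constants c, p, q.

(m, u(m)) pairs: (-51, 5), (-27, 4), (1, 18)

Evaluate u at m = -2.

(u(m) − c)(m + q) = p for each data point; the three points give a linear system in c and q, then p follows.
Solving: c = 6, q = 3, p = 48, so u(m) = 6 + 48/(m + 3).
Then u(-2) = 6 + 48/1 = 54.

54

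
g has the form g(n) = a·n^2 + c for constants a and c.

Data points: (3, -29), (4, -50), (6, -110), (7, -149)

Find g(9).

From g(3) = -29 and g(4) = -50: 9a + c = -29 and 16a + c = -50.
Subtracting: 7a = -21, so a = -3; then c = -29 − (-3)·9 = -2.
So g(n) = -3n² − 2, and g(9) = -245.

-245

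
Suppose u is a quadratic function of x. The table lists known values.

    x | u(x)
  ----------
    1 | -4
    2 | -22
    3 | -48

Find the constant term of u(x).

6

Write u(x) = ax² + bx + c; the 3 given values yield a linear system in the 3 coefficients.
Solving, u(x) = -4x² - 6x + 6.
The constant term is u(0) = 6.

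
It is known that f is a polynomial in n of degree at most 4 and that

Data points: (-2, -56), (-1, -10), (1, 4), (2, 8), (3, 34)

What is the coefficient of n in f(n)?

4

Write f(n) = an^4 + bn³ + cn² + dn + e; the 5 given values yield a linear system in the 5 coefficients.
Solving, the leading coefficient vanishes, and f(n) = 3n³ - 7n² + 4n + 4.
The coefficient of n is 4.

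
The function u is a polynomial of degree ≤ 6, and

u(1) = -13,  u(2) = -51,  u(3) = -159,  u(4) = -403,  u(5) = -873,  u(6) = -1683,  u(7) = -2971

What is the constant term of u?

-3

First differences: -38, -108, -244, -470, -810, -1288. Second differences: -70, -136, -226, -340, -478. Third differences: -66, -90, -114, -138. Fourth differences: -24, -24, -24.
Level-4 differences are constant, so u has degree 4.
Fitting a degree-4 polynomial gives u(k) = -k^4 - k³ - 4k² - 4k - 3.
The constant term is u(0) = -3.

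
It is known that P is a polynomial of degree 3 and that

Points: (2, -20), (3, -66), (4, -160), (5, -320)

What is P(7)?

-910

Write P(n) = an³ + bn² + cn + d; the 4 given values yield a linear system in the 4 coefficients.
Solving, P(n) = -3n³ + 3n² - 4n.
Then P(7) = -910.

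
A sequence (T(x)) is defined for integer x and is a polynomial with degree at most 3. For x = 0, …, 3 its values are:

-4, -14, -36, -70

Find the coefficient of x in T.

First differences: -10, -22, -34. Second differences: -12, -12.
Level-2 differences are constant, so T has degree 2.
Fitting a degree-2 polynomial gives T(x) = -6x² - 4x - 4.
The coefficient of x is -4.

-4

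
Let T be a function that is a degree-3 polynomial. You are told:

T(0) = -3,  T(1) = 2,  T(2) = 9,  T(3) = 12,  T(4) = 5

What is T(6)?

Write T(x) = ax³ + bx² + cx + d; the 5 given values yield a linear system in the 4 coefficients.
Solving, T(x) = -x³ + 4x² + 2x - 3.
Then T(6) = -63.

-63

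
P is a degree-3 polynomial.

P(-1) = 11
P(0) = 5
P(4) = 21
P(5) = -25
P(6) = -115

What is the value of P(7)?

-261

Write P(n) = an³ + bn² + cn + d; the 5 given values yield a linear system in the 4 coefficients.
Solving, P(n) = -2n³ + 8n² + 4n + 5.
Then P(7) = -261.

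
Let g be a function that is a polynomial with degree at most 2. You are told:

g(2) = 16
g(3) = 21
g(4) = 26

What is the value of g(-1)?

First differences: 5, 5.
Level-1 differences are constant, so g has degree 1.
Fitting a degree-1 polynomial gives g(m) = 5m + 6.
Then g(-1) = 1.

1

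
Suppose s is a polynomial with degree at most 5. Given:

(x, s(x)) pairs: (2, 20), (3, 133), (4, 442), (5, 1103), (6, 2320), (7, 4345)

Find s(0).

First differences: 113, 309, 661, 1217, 2025. Second differences: 196, 352, 556, 808. Third differences: 156, 204, 252. Fourth differences: 48, 48.
Level-4 differences are constant, so s has degree 4.
Fitting a degree-4 polynomial gives s(x) = 2x^4 - 2x³ + 6x² - 9x - 2.
Then s(0) = -2.

-2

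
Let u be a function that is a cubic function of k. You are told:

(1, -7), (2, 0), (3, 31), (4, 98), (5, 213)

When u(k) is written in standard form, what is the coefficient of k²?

0

Write u(k) = ak³ + bk² + ck + d; the 5 given values yield a linear system in the 4 coefficients.
Solving, u(k) = 2k³ - 7k - 2.
The coefficient of k² is 0.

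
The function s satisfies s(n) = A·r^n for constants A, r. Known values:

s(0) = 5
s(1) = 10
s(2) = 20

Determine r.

2

Consecutive ratio: 10/5 = 2, and 20/10 = 2, so r = 2.
Then A·2^0 = 5 gives A = 5, and s(n) = 5·2^n.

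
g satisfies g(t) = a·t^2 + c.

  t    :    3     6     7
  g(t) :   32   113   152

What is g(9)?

From g(3) = 32 and g(6) = 113: 9a + c = 32 and 36a + c = 113.
Subtracting: 27a = 81, so a = 3; then c = 32 − 3·9 = 5.
So g(t) = 3t² + 5, and g(9) = 248.

248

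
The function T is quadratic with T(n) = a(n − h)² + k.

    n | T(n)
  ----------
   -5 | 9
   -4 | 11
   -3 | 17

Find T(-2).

First differences 2, 6; second difference 4 = 2a, so a = 2.
Expanding, the n-coefficient is −2ah = -4h; matching it to the data gives h = -5, and then k = 9.
So T(n) = 2(n + 5)² + 9.
T(-2) = 2·3² + 9 = 27.

27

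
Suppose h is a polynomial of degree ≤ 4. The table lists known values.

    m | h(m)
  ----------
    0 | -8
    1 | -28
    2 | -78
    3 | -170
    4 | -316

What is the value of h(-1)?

-6

First differences: -20, -50, -92, -146. Second differences: -30, -42, -54. Third differences: -12, -12.
Level-3 differences are constant, so h has degree 3.
Fitting a degree-3 polynomial gives h(m) = -2m³ - 9m² - 9m - 8.
Then h(-1) = -6.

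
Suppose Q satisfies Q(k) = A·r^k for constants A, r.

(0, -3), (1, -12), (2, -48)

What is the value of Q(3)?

-192

Consecutive ratio: -12/(-3) = 4, and -48/(-12) = 4, so r = 4.
Then A·4^0 = -3 gives A = -3, and Q(k) = -3·4^k.
Q(3) = -3·4^3 = -192.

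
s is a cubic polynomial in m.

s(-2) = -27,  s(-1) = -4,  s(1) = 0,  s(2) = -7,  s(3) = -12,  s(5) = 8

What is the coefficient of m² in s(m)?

Write s(m) = am³ + bm² + cm + d; the 6 given values yield a linear system in the 4 coefficients.
Solving, s(m) = m³ - 5m² + m + 3.
The coefficient of m² is -5.

-5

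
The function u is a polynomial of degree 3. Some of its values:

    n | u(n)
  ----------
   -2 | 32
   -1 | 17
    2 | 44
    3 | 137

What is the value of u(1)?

Write u(n) = an³ + bn² + cn + d; the 4 given values yield a linear system in the 4 coefficients.
Solving, u(n) = 3n³ + 9n² - 9n + 2.
Then u(1) = 5.

5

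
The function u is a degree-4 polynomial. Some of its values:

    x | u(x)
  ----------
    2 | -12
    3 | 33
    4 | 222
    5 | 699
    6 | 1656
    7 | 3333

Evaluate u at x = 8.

First differences: 45, 189, 477, 957, 1677. Second differences: 144, 288, 480, 720. Third differences: 144, 192, 240. Fourth differences: 48, 48.
Level-4 differences are constant, so u has degree 4.
Fitting a degree-4 polynomial gives u(x) = 2x^4 - 4x³ - 2x² + x - 6.
Then u(8) = 6018.

6018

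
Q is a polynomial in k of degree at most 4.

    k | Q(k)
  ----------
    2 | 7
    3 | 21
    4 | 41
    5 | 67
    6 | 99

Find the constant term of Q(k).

First differences: 14, 20, 26, 32. Second differences: 6, 6, 6.
Level-2 differences are constant, so Q has degree 2.
Fitting a degree-2 polynomial gives Q(k) = 3k² - k - 3.
The constant term is Q(0) = -3.

-3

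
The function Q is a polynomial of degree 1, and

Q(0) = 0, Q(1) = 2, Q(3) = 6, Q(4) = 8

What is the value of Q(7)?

Write Q(m) = am + b; the 4 given values yield a linear system in the 2 coefficients.
Solving, Q(m) = 2m.
Then Q(7) = 14.

14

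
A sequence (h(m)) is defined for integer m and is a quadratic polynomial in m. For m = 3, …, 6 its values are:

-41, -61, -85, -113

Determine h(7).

Write h(m) = am² + bm + c; the 4 given values yield a linear system in the 3 coefficients.
Solving, h(m) = -2m² - 6m - 5.
Then h(7) = -145.

-145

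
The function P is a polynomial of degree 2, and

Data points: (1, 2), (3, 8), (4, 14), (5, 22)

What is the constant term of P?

2

Write P(x) = ax² + bx + c; the 4 given values yield a linear system in the 3 coefficients.
Solving, P(x) = x² - x + 2.
The constant term is P(0) = 2.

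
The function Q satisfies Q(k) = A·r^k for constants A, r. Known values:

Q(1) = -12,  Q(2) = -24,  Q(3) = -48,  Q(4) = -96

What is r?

Consecutive ratio: -24/(-12) = 2, and -48/(-24) = 2, so r = 2.
Then A·2^1 = -12 gives A = -6, and Q(k) = -6·2^k.

2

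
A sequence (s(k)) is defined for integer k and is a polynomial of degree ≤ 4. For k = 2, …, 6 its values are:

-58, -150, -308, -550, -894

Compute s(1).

First differences: -92, -158, -242, -344. Second differences: -66, -84, -102. Third differences: -18, -18.
Level-3 differences are constant, so s has degree 3.
Fitting a degree-3 polynomial gives s(k) = -3k³ - 6k² - 5k.
Then s(1) = -14.

-14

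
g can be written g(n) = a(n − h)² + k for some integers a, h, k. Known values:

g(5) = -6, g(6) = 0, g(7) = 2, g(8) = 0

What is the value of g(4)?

First differences 6, 2, -2; second difference -4 = 2a, so a = -2.
Expanding, the n-coefficient is −2ah = 4h; matching it to the data gives h = 7, and then k = 2.
So g(n) = -2(n − 7)² + 2.
g(4) = -2·(-3)² + 2 = -16.

-16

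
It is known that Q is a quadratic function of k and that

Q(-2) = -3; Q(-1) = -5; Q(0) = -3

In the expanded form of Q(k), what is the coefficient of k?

Write Q(k) = ak² + bk + c; the 3 given values yield a linear system in the 3 coefficients.
Solving, Q(k) = 2k² + 4k - 3.
The coefficient of k is 4.

4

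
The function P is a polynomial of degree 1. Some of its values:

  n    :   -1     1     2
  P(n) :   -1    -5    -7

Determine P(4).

Write P(n) = an + b; the 3 given values yield a linear system in the 2 coefficients.
Solving, P(n) = -2n - 3.
Then P(4) = -11.

-11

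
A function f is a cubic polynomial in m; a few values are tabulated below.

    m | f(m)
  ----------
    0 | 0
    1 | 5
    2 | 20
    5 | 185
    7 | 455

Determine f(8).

656

Write f(m) = am³ + bm² + cm + d; the 5 given values yield a linear system in the 4 coefficients.
Solving, f(m) = m³ + 2m² + 2m.
Then f(8) = 656.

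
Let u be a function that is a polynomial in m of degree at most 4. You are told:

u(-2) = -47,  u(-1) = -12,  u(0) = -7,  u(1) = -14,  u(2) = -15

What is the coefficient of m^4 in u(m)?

First differences: 35, 5, -7, -1. Second differences: -30, -12, 6. Third differences: 18, 18.
Level-3 differences are constant, so u has degree 3.
Fitting a degree-3 polynomial gives u(m) = 3m³ - 6m² - 4m - 7.
The coefficient of m^4 is 0.

0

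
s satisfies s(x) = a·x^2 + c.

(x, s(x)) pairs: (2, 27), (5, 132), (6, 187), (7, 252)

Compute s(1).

From s(2) = 27 and s(5) = 132: 4a + c = 27 and 25a + c = 132.
Subtracting: 21a = 105, so a = 5; then c = 27 − 5·4 = 7.
So s(x) = 5x² + 7, and s(1) = 12.

12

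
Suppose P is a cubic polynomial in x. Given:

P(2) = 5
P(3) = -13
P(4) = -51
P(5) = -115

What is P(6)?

-211

Write P(x) = ax³ + bx² + cx + d; the 4 given values yield a linear system in the 4 coefficients.
Solving, P(x) = -x³ - x² + 6x + 5.
Then P(6) = -211.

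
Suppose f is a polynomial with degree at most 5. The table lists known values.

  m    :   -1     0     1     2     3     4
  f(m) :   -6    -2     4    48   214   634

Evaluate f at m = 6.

3004

First differences: 4, 6, 44, 166, 420. Second differences: 2, 38, 122, 254. Third differences: 36, 84, 132. Fourth differences: 48, 48.
Level-4 differences are constant, so f has degree 4.
Fitting a degree-4 polynomial gives f(m) = 2m^4 + 2m³ - m² + 3m - 2.
Then f(6) = 3004.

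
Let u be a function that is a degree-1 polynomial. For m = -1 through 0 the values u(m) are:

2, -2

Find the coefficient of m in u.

-4

Write u(m) = am + b; the 2 given values yield a linear system in the 2 coefficients.
Solving, u(m) = -4m - 2.
The coefficient of m is -4.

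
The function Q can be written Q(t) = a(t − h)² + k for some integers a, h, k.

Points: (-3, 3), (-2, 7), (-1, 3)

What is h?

First differences 4, -4; second difference -8 = 2a, so a = -4.
Expanding, the t-coefficient is −2ah = 8h; matching it to the data gives h = -2, and then k = 7.
So Q(t) = -4(t + 2)² + 7.
Hence h = -2.

-2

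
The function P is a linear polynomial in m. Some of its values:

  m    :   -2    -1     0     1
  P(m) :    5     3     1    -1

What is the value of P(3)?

-5

First differences: -2, -2, -2.
Level-1 differences are constant, so P has degree 1.
Fitting a degree-1 polynomial gives P(m) = -2m + 1.
Then P(3) = -5.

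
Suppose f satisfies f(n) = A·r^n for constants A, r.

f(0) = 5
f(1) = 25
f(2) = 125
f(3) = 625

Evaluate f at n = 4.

Consecutive ratio: 25/5 = 5, and 125/25 = 5, so r = 5.
Then A·5^0 = 5 gives A = 5, and f(n) = 5·5^n.
f(4) = 5·5^4 = 3125.

3125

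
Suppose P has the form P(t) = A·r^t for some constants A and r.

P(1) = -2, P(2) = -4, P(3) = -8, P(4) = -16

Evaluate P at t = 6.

Consecutive ratio: -4/(-2) = 2, and -8/(-4) = 2, so r = 2.
Then A·2^1 = -2 gives A = -1, and P(t) = -1·2^t.
P(6) = -1·2^6 = -64.

-64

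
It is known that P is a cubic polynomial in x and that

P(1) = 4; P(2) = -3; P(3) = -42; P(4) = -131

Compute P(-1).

-6

Write P(x) = ax³ + bx² + cx + d; the 4 given values yield a linear system in the 4 coefficients.
Solving, P(x) = -3x³ + 2x² + 8x - 3.
Then P(-1) = -6.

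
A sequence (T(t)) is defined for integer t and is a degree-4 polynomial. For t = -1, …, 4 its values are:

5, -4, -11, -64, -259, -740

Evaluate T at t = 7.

Write T(t) = at^4 + bt³ + ct² + dt + e; the 6 given values yield a linear system in the 5 coefficients.
Solving, T(t) = -2t^4 - 4t³ + 3t² - 4t - 4.
Then T(7) = -6059.

-6059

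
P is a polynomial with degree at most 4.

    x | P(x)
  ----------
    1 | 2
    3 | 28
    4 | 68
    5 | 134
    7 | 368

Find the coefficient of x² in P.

1

Write P(x) = ax^4 + bx³ + cx² + dx + e; the 5 given values yield a linear system in the 5 coefficients.
Solving, the leading coefficient vanishes, and P(x) = x³ + x² - 4x + 4.
The coefficient of x² is 1.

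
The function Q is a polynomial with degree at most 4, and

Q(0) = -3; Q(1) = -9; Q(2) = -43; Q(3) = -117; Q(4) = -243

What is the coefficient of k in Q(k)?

4

First differences: -6, -34, -74, -126. Second differences: -28, -40, -52. Third differences: -12, -12.
Level-3 differences are constant, so Q has degree 3.
Fitting a degree-3 polynomial gives Q(k) = -2k³ - 8k² + 4k - 3.
The coefficient of k is 4.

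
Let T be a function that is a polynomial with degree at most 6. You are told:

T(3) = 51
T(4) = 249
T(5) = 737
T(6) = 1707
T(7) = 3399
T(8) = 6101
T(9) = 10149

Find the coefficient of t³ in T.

-4

First differences: 198, 488, 970, 1692, 2702, 4048. Second differences: 290, 482, 722, 1010, 1346. Third differences: 192, 240, 288, 336. Fourth differences: 48, 48, 48.
Level-4 differences are constant, so T has degree 4.
Fitting a degree-4 polynomial gives T(t) = 2t^4 - 4t³ - t² + 3t - 3.
The coefficient of t³ is -4.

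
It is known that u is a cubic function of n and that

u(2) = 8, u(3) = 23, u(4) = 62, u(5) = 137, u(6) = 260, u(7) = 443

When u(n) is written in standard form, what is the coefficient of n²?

-6

First differences: 15, 39, 75, 123, 183. Second differences: 24, 36, 48, 60. Third differences: 12, 12, 12.
Level-3 differences are constant, so u has degree 3.
Fitting a degree-3 polynomial gives u(n) = 2n³ - 6n² + 7n + 2.
The coefficient of n² is -6.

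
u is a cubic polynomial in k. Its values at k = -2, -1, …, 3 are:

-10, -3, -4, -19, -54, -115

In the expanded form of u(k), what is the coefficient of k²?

First differences: 7, -1, -15, -35, -61. Second differences: -8, -14, -20, -26. Third differences: -6, -6, -6.
Level-3 differences are constant, so u has degree 3.
Fitting a degree-3 polynomial gives u(k) = -k³ - 7k² - 7k - 4.
The coefficient of k² is -7.

-7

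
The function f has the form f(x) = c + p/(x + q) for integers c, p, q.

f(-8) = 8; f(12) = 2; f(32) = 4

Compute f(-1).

(f(x) − c)(x + q) = p for each data point; the three points give a linear system in c and q, then p follows.
Solving: c = 5, q = -2, p = -30, so f(x) = 5 − 30/(x − 2).
Then f(-1) = 5 − 30/(-3) = 15.

15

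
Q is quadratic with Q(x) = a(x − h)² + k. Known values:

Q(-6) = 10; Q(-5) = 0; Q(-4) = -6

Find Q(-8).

42

First differences -10, -6; second difference 4 = 2a, so a = 2.
Expanding, the x-coefficient is −2ah = -4h; matching it to the data gives h = -3, and then k = -8.
So Q(x) = 2(x + 3)² − 8.
Q(-8) = 2·(-5)² − 8 = 42.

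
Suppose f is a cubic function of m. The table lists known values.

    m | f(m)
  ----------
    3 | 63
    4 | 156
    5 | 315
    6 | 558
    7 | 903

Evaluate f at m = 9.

1971

First differences: 93, 159, 243, 345. Second differences: 66, 84, 102. Third differences: 18, 18.
Level-3 differences are constant, so f has degree 3.
Fitting a degree-3 polynomial gives f(m) = 3m³ - 3m² + 3m.
Then f(9) = 1971.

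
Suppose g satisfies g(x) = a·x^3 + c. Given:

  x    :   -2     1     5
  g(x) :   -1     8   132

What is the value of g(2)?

From g(-2) = -1 and g(1) = 8: -8a + c = -1 and 1a + c = 8.
Subtracting: 9a = 9, so a = 1; then c = -1 − 1·(-8) = 7.
So g(x) = 1x³ + 7, and g(2) = 15.

15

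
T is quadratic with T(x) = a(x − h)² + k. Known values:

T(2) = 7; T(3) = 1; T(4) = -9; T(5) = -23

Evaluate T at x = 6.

First differences -6, -10, -14; second difference -4 = 2a, so a = -2.
Expanding, the x-coefficient is −2ah = 4h; matching it to the data gives h = 1, and then k = 9.
So T(x) = -2(x − 1)² + 9.
T(6) = -2·5² + 9 = -41.

-41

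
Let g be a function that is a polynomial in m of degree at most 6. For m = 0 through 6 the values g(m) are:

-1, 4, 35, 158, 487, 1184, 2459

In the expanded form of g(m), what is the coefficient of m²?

2

First differences: 5, 31, 123, 329, 697, 1275. Second differences: 26, 92, 206, 368, 578. Third differences: 66, 114, 162, 210. Fourth differences: 48, 48, 48.
Level-4 differences are constant, so g has degree 4.
Fitting a degree-4 polynomial gives g(m) = 2m^4 - m³ + 2m² + 2m - 1.
The coefficient of m² is 2.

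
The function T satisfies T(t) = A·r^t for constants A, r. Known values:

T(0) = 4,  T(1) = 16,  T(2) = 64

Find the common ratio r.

4

Consecutive ratio: 16/4 = 4, and 64/16 = 4, so r = 4.
Then A·4^0 = 4 gives A = 4, and T(t) = 4·4^t.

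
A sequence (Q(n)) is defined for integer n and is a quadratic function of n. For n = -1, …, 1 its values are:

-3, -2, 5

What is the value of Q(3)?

Write Q(n) = an² + bn + c; the 3 given values yield a linear system in the 3 coefficients.
Solving, Q(n) = 3n² + 4n - 2.
Then Q(3) = 37.

37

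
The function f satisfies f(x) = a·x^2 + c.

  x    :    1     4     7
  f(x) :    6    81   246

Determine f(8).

321

From f(1) = 6 and f(4) = 81: 1a + c = 6 and 16a + c = 81.
Subtracting: 15a = 75, so a = 5; then c = 6 − 5·1 = 1.
So f(x) = 5x² + 1, and f(8) = 321.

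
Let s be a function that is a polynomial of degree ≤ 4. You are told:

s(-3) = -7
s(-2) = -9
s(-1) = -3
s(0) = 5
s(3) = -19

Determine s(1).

9

Write s(t) = at^4 + bt³ + ct² + dt + e; the 5 given values yield a linear system in the 5 coefficients.
Solving, the leading coefficient vanishes, and s(t) = -t³ - 2t² + 7t + 5.
Then s(1) = 9.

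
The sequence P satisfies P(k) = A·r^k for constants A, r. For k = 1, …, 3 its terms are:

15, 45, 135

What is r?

Consecutive ratio: 45/15 = 3, and 135/45 = 3, so r = 3.
Then A·3^1 = 15 gives A = 5, and P(k) = 5·3^k.

3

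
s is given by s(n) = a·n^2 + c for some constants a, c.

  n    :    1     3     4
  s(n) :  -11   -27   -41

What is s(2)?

From s(1) = -11 and s(3) = -27: 1a + c = -11 and 9a + c = -27.
Subtracting: 8a = -16, so a = -2; then c = -11 − (-2)·1 = -9.
So s(n) = -2n² − 9, and s(2) = -17.

-17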